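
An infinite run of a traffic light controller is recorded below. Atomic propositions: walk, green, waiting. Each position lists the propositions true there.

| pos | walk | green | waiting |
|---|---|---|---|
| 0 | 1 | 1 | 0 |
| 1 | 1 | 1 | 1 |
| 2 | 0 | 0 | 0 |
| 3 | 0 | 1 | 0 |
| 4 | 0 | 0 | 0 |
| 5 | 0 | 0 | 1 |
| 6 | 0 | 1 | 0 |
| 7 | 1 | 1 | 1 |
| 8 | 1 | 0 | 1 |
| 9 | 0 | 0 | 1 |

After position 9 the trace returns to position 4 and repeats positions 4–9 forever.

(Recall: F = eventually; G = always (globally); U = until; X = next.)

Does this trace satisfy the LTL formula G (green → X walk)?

No

green → X walk must hold at every position from 0 onward. It fails at position 1, so G (green → X walk) is false.
Positions where green holds: 0, 1, 3, 6, 7.
Check X walk at each: 0→ok, 1→fails, 3→fails, 6→ok, 7→ok.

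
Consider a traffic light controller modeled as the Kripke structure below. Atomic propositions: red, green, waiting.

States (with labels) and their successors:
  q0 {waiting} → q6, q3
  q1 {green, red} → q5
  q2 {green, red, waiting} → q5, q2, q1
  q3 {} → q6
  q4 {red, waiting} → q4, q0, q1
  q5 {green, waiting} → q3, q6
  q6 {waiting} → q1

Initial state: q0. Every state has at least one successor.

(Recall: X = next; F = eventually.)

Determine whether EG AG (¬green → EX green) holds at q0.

States satisfying AG (¬green → EX green): ∅.
States satisfying EG AG (¬green → EX green): ∅.
No suitable path/successor from q0 witnesses the formula.
q0 ∉ Sat(EG AG (¬green → EX green)).

Does not hold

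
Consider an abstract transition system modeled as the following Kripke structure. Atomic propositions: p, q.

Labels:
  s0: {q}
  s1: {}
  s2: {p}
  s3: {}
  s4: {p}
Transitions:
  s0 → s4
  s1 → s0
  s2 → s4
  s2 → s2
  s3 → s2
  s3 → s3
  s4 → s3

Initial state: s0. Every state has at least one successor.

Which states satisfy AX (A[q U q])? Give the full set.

{s1}

States satisfying A[q U q]: {s0}.
States satisfying AX (A[q U q]): {s1}.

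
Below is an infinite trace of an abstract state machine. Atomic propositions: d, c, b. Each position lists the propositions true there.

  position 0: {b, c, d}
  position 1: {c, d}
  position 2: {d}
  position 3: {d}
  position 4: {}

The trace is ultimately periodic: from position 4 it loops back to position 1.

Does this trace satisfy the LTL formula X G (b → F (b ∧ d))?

Holds

The position after 0 is 1; G (b → F (b ∧ d)) is true there.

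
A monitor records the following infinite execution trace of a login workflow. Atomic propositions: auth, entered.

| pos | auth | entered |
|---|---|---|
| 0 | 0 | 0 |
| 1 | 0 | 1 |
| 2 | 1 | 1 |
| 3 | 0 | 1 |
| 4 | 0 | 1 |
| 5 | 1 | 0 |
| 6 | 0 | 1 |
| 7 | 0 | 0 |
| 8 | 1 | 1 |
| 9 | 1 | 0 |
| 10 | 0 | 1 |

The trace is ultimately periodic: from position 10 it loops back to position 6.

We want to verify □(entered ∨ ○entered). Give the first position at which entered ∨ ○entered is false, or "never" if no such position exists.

never

entered ∨ ○entered holds at every position 0..10, and those are all the positions the trace ever visits, so the invariant □(entered ∨ ○entered) is never violated.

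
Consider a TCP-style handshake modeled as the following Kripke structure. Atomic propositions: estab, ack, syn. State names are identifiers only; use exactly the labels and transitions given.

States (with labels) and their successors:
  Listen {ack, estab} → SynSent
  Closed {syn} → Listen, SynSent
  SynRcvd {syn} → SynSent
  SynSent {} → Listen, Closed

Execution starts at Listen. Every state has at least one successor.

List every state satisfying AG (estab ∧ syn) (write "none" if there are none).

States satisfying estab ∧ syn: ∅.
States satisfying AG (estab ∧ syn): ∅.

none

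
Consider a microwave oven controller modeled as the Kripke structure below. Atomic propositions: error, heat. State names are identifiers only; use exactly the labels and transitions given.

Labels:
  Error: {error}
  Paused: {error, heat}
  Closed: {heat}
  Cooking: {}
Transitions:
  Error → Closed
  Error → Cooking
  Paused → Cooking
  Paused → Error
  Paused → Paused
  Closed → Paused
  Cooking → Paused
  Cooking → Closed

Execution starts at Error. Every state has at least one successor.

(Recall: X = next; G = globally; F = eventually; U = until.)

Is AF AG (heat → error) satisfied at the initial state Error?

States satisfying AG (heat → error): ∅.
States satisfying AF AG (heat → error): ∅.
There is a path from Error along which AG (heat → error) never holds.
Error ∉ Sat(AF AG (heat → error)).

Does not hold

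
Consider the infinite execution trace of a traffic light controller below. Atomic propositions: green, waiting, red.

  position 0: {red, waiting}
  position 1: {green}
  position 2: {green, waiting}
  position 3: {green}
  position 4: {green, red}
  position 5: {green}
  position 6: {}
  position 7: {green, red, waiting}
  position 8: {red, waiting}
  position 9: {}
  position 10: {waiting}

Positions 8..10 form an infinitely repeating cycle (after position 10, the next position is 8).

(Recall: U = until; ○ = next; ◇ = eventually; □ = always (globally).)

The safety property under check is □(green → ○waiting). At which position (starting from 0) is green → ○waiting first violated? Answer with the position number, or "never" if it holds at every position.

2

Check green → ○waiting at each position in order: 0 ✓, 1 ✓.
At position 2 the labels are {green, waiting} and the next position 3 has {green}, so green → ○waiting is false there. This is the first violation.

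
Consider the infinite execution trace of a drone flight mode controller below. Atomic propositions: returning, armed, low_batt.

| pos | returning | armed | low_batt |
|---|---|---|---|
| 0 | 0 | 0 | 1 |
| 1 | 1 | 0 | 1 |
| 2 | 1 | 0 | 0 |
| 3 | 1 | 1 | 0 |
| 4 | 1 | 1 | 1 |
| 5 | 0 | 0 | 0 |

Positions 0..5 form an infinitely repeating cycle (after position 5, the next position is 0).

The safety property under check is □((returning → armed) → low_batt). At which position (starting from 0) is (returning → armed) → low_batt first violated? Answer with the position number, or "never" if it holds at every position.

3

Check (returning → armed) → low_batt at each position in order: 0 ✓, 1 ✓, 2 ✓.
At position 3 the labels are {armed, returning}, so (returning → armed) → low_batt is false there. This is the first violation.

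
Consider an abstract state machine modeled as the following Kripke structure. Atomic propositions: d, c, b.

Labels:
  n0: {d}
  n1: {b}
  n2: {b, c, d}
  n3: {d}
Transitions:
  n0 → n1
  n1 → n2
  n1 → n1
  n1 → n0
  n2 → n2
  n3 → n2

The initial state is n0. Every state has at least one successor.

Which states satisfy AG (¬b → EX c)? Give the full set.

States satisfying ¬b → EX c: {n1, n2, n3}.
States satisfying AG (¬b → EX c): {n2, n3}.

{n2, n3}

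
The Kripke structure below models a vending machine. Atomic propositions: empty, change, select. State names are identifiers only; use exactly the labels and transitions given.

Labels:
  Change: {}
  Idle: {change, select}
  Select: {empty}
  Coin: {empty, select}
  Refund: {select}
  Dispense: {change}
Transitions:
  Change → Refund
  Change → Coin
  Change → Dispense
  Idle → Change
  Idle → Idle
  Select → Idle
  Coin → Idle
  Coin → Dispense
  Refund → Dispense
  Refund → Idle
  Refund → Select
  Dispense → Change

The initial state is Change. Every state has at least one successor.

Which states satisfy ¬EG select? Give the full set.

{Change, Select, Dispense}

States satisfying select: {Idle, Coin, Refund}.
States satisfying EG select: {Idle, Coin, Refund}.
States satisfying ¬EG select: {Change, Select, Dispense}.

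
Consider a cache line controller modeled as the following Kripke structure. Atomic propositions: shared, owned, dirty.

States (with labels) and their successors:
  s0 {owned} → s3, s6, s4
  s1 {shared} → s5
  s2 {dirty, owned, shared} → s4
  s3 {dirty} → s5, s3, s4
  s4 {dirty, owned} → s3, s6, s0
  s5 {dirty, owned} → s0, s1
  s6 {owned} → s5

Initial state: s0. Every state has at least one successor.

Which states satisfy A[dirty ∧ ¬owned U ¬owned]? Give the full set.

States satisfying dirty ∧ ¬owned: {s3}.
States satisfying ¬owned: {s1, s3}.
States satisfying A[dirty ∧ ¬owned U ¬owned]: {s1, s3}.

{s1, s3}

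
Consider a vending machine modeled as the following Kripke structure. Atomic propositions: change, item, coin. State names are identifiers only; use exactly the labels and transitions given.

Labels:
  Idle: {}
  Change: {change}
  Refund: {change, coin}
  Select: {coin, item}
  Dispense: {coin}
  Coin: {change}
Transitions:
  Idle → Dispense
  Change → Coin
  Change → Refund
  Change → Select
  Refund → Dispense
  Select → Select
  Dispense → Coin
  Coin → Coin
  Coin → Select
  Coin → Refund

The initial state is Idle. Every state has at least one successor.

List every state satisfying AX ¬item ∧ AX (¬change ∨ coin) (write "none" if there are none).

States satisfying ¬item: {Idle, Change, Refund, Dispense, Coin}.
States satisfying AX ¬item: {Idle, Refund, Dispense}.
States satisfying ¬change ∨ coin: {Idle, Refund, Select, Dispense}.
States satisfying AX (¬change ∨ coin): {Idle, Refund, Select}.
States satisfying AX ¬item ∧ AX (¬change ∨ coin): {Idle, Refund}.

{Idle, Refund}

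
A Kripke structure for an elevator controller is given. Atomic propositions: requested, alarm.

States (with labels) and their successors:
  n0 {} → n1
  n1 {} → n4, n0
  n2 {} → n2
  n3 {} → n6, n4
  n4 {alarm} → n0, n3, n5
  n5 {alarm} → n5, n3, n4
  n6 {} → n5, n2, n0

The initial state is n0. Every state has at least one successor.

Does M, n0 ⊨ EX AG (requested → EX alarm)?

States satisfying AG (requested → EX alarm): {n0, n1, n2, n3, n4, n5, n6}.
States satisfying EX AG (requested → EX alarm): {n0, n1, n2, n3, n4, n5, n6}.
n0 ∈ Sat(EX AG (requested → EX alarm)).

Holds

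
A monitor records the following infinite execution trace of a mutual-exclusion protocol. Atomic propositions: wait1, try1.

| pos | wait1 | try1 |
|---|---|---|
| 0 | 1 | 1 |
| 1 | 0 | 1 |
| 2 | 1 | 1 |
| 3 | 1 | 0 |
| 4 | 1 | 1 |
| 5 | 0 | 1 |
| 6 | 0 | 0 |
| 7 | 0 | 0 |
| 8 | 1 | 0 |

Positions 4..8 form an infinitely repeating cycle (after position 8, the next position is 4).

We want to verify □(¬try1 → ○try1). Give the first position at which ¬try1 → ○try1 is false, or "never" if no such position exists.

6

Check ¬try1 → ○try1 at each position in order: 0 ✓, 1 ✓, 2 ✓, 3 ✓, 4 ✓, 5 ✓.
At position 6 the labels are {} and the next position 7 has {}, so ¬try1 → ○try1 is false there. This is the first violation.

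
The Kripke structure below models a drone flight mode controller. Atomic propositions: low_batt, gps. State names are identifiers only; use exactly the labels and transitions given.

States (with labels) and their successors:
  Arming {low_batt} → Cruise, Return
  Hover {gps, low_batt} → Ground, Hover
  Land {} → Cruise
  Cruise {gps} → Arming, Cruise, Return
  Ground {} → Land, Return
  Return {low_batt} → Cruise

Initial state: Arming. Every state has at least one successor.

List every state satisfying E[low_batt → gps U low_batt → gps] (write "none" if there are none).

{Hover, Land, Cruise, Ground}

States satisfying low_batt → gps: {Hover, Land, Cruise, Ground}.
States satisfying E[low_batt → gps U low_batt → gps]: {Hover, Land, Cruise, Ground}.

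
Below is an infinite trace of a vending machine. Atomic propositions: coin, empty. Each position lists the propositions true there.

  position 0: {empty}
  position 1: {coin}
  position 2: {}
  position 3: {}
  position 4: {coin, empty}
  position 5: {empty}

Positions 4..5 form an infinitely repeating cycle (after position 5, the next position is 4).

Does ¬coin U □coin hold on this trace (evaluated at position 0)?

Walking from position 0: at position 1, □coin has not yet held and ¬coin fails, so ¬coin U □coin is false.

Violated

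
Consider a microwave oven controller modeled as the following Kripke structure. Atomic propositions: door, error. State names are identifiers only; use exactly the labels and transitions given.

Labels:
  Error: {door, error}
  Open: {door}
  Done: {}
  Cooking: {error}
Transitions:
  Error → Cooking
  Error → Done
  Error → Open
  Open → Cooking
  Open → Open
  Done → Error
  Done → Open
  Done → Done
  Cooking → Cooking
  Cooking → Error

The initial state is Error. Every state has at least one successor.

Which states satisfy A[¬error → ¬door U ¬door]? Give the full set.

States satisfying ¬error → ¬door: {Error, Done, Cooking}.
States satisfying ¬door: {Done, Cooking}.
States satisfying A[¬error → ¬door U ¬door]: {Done, Cooking}.

{Done, Cooking}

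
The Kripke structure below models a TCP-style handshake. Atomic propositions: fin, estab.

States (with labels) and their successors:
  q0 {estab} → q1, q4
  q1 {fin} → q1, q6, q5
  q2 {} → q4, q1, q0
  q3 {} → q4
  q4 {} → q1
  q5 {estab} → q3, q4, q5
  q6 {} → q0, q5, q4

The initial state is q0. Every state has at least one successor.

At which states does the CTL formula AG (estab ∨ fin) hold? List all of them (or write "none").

none

States satisfying estab ∨ fin: {q0, q1, q5}.
States satisfying AG (estab ∨ fin): ∅.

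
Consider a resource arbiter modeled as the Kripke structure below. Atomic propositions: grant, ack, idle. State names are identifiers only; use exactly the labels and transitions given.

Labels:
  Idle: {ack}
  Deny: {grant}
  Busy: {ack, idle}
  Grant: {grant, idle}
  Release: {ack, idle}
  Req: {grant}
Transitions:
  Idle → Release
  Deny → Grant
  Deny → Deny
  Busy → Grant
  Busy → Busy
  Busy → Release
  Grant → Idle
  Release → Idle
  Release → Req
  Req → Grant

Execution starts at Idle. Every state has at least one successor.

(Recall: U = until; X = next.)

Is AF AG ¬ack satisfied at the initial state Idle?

Violated

States satisfying AG ¬ack: ∅.
States satisfying AF AG ¬ack: ∅.
There is a path from Idle along which AG ¬ack never holds.
Idle ∉ Sat(AF AG ¬ack).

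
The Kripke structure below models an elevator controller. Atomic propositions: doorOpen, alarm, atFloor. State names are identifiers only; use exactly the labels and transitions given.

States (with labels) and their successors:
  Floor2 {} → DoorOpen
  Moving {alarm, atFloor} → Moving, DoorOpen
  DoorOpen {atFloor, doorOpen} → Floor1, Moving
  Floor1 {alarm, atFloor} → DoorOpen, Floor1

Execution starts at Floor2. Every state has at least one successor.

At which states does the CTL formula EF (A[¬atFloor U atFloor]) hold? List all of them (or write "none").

States satisfying A[¬atFloor U atFloor]: {Floor2, Moving, DoorOpen, Floor1}.
States satisfying EF (A[¬atFloor U atFloor]): {Floor2, Moving, DoorOpen, Floor1}.

{Floor2, Moving, DoorOpen, Floor1}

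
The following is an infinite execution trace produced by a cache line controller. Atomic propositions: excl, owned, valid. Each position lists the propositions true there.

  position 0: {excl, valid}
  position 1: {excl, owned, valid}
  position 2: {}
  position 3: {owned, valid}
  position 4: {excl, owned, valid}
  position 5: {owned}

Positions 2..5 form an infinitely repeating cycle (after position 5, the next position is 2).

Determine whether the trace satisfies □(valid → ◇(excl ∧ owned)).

Satisfied

valid → ◇(excl ∧ owned) holds at every position 0..5, and those are all positions ever visited, so □(valid → ◇(excl ∧ owned)) holds.
Positions where valid holds: 0, 1, 3, 4.
Check ◇(excl ∧ owned) at each: 0→ok, 1→ok, 3→ok, 4→ok.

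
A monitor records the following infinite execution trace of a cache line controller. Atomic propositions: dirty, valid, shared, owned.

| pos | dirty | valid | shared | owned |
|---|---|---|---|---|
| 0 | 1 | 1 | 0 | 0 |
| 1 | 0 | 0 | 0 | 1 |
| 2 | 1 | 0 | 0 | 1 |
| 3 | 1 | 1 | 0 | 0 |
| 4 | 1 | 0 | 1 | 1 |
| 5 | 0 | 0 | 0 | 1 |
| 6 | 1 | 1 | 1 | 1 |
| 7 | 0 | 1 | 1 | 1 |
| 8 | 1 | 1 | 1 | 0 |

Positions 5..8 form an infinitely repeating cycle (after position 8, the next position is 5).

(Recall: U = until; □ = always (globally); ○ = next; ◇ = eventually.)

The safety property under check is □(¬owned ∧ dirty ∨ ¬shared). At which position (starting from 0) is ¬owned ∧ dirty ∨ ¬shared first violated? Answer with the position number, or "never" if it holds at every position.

4

Check ¬owned ∧ dirty ∨ ¬shared at each position in order: 0 ✓, 1 ✓, 2 ✓, 3 ✓.
At position 4 the labels are {dirty, owned, shared}, so ¬owned ∧ dirty ∨ ¬shared is false there. This is the first violation.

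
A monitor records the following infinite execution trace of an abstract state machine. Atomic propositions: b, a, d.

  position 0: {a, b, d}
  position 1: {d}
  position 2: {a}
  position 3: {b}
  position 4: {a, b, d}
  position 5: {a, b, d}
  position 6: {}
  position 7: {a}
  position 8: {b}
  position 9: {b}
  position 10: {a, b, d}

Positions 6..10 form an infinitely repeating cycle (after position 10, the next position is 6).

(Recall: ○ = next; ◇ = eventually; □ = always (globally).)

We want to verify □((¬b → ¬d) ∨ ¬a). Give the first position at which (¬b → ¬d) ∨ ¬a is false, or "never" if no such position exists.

never

(¬b → ¬d) ∨ ¬a holds at every position 0..10, and those are all the positions the trace ever visits, so the invariant □((¬b → ¬d) ∨ ¬a) is never violated.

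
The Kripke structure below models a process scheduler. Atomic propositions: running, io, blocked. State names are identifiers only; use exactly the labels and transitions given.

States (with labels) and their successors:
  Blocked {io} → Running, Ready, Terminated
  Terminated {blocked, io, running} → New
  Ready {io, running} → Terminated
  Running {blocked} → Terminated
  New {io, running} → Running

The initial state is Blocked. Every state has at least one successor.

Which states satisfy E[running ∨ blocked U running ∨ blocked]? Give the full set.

States satisfying running ∨ blocked: {Terminated, Ready, Running, New}.
States satisfying E[running ∨ blocked U running ∨ blocked]: {Terminated, Ready, Running, New}.

{Terminated, Ready, Running, New}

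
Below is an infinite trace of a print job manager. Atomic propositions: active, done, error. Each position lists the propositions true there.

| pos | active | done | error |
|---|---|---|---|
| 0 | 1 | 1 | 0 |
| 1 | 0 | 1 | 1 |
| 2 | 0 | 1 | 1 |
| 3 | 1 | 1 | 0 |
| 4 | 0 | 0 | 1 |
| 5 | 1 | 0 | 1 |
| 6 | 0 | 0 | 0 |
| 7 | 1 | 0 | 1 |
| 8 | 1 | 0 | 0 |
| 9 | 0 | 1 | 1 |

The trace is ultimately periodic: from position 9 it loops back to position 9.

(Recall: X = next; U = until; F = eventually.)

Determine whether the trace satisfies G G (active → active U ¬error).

Holds

G (active → active U ¬error) holds at every position 0..9, and those are all positions ever visited, so G G (active → active U ¬error) holds.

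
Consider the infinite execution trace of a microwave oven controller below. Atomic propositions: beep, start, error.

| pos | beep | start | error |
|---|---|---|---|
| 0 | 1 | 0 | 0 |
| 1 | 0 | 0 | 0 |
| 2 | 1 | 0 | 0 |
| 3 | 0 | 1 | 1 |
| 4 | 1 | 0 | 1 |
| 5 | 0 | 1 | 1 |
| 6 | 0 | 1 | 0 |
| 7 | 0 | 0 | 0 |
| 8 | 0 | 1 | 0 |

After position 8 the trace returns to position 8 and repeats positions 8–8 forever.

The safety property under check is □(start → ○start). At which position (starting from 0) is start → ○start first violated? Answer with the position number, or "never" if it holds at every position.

Check start → ○start at each position in order: 0 ✓, 1 ✓, 2 ✓.
At position 3 the labels are {error, start} and the next position 4 has {beep, error}, so start → ○start is false there. This is the first violation.

3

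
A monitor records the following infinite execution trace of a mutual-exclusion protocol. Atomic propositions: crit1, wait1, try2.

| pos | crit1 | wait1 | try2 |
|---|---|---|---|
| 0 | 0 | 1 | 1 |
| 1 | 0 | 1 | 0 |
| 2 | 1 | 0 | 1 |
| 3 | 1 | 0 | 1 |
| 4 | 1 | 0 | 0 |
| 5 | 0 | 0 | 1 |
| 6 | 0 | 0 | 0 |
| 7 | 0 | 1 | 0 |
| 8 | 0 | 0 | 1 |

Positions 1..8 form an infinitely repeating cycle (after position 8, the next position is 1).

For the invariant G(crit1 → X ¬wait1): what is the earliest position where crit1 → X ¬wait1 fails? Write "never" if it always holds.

crit1 → X ¬wait1 holds at every position 0..8, and those are all the positions the trace ever visits, so the invariant G(crit1 → X ¬wait1) is never violated.

never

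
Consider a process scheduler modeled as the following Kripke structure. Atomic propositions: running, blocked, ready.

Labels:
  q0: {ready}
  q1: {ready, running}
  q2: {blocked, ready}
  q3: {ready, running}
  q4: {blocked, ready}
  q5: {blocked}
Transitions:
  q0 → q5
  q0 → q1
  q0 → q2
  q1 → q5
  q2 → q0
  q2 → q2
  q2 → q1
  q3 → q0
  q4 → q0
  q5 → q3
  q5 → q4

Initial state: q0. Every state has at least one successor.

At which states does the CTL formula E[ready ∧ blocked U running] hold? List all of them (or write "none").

{q1, q2, q3}

States satisfying ready ∧ blocked: {q2, q4}.
States satisfying running: {q1, q3}.
States satisfying E[ready ∧ blocked U running]: {q1, q2, q3}.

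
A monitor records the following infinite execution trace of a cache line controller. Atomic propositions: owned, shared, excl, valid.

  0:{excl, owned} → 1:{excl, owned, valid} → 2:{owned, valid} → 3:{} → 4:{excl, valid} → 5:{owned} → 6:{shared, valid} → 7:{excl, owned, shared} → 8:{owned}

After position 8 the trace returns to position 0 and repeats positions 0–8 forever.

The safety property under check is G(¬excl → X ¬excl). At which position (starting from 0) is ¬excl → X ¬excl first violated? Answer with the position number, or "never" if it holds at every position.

Check ¬excl → X ¬excl at each position in order: 0 ✓, 1 ✓, 2 ✓.
At position 3 the labels are {} and the next position 4 has {excl, valid}, so ¬excl → X ¬excl is false there. This is the first violation.

3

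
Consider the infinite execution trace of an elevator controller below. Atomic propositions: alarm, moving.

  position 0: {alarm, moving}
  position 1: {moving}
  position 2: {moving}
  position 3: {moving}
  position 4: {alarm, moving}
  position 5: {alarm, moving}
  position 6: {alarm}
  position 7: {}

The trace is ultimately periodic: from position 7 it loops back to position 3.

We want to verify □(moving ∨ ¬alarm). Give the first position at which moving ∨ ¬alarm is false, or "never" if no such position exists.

Check moving ∨ ¬alarm at each position in order: 0 ✓, 1 ✓, 2 ✓, 3 ✓, 4 ✓, 5 ✓.
At position 6 the labels are {alarm}, so moving ∨ ¬alarm is false there. This is the first violation.

6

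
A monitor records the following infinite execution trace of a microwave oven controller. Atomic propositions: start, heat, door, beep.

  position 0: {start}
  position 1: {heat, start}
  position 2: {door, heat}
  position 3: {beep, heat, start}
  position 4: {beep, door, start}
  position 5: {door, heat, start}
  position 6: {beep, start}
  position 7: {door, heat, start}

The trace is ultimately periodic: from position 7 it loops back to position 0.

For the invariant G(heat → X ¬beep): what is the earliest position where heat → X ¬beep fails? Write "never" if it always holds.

2

Check heat → X ¬beep at each position in order: 0 ✓, 1 ✓.
At position 2 the labels are {door, heat} and the next position 3 has {beep, heat, start}, so heat → X ¬beep is false there. This is the first violation.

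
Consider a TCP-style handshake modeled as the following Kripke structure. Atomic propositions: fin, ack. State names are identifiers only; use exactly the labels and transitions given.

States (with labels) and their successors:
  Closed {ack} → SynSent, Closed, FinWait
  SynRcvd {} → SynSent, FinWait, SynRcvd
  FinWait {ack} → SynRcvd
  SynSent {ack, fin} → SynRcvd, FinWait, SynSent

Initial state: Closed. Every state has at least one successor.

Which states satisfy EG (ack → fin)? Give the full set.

States satisfying ack → fin: {SynRcvd, SynSent}.
States satisfying EG (ack → fin): {SynRcvd, SynSent}.

{SynRcvd, SynSent}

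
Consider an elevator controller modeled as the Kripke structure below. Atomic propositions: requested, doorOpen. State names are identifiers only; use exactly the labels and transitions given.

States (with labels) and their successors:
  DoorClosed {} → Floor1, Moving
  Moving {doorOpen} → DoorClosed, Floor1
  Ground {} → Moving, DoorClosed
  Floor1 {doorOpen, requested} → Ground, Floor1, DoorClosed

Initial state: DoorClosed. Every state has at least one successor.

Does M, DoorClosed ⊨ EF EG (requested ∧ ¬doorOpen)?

Violated

States satisfying EG (requested ∧ ¬doorOpen): ∅.
States satisfying EF EG (requested ∧ ¬doorOpen): ∅.
No suitable path/successor from DoorClosed witnesses the formula.
DoorClosed ∉ Sat(EF EG (requested ∧ ¬doorOpen)).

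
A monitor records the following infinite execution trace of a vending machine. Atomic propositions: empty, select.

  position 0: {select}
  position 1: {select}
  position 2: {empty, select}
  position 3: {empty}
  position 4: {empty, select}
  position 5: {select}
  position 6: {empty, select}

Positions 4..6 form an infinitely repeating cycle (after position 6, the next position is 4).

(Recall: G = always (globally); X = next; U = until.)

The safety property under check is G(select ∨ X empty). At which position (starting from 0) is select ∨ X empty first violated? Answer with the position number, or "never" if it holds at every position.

never

select ∨ X empty holds at every position 0..6, and those are all the positions the trace ever visits, so the invariant G(select ∨ X empty) is never violated.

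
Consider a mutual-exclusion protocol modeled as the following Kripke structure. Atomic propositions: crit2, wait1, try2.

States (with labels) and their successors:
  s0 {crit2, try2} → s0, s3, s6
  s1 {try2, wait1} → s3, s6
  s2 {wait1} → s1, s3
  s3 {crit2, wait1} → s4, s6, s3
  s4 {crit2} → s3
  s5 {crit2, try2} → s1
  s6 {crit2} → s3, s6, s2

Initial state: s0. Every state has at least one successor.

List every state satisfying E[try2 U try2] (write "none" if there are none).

States satisfying try2: {s0, s1, s5}.
States satisfying E[try2 U try2]: {s0, s1, s5}.

{s0, s1, s5}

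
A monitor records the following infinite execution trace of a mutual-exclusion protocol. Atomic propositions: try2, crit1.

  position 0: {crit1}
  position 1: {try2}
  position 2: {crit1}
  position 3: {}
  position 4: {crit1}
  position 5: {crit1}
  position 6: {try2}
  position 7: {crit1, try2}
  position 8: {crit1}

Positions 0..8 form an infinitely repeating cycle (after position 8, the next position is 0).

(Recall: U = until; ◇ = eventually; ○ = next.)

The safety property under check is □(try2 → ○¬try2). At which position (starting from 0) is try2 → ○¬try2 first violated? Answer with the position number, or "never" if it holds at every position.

6

Check try2 → ○¬try2 at each position in order: 0 ✓, 1 ✓, 2 ✓, 3 ✓, 4 ✓, 5 ✓.
At position 6 the labels are {try2} and the next position 7 has {crit1, try2}, so try2 → ○¬try2 is false there. This is the first violation.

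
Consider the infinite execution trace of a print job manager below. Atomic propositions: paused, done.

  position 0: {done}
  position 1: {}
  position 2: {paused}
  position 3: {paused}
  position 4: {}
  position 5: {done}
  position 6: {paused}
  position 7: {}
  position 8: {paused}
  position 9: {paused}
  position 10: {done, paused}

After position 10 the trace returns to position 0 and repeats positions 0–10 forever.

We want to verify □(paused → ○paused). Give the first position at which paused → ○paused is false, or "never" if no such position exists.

Check paused → ○paused at each position in order: 0 ✓, 1 ✓, 2 ✓.
At position 3 the labels are {paused} and the next position 4 has {}, so paused → ○paused is false there. This is the first violation.

3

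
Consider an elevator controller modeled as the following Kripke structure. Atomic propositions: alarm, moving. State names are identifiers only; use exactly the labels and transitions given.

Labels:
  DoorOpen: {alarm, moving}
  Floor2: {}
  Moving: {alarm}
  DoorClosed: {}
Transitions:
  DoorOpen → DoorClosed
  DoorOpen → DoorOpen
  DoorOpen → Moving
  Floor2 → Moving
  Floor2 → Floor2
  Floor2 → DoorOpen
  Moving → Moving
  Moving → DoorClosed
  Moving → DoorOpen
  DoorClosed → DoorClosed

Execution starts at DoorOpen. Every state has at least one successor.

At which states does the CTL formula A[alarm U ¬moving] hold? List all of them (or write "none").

{Floor2, Moving, DoorClosed}

States satisfying alarm: {DoorOpen, Moving}.
States satisfying ¬moving: {Floor2, Moving, DoorClosed}.
States satisfying A[alarm U ¬moving]: {Floor2, Moving, DoorClosed}.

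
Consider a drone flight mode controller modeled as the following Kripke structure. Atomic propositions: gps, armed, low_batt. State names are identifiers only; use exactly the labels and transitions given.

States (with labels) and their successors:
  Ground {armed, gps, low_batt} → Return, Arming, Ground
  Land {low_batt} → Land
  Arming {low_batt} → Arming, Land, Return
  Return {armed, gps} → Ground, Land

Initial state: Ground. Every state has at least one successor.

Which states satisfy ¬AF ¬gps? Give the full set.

{Ground, Return}

States satisfying ¬gps: {Land, Arming}.
States satisfying AF ¬gps: {Land, Arming}.
States satisfying ¬AF ¬gps: {Ground, Return}.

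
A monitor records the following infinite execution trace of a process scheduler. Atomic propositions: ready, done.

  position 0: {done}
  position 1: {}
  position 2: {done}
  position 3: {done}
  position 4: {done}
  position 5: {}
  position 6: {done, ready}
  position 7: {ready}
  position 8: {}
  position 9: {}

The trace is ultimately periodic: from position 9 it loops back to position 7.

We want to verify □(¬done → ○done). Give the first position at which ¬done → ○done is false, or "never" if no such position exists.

7

Check ¬done → ○done at each position in order: 0 ✓, 1 ✓, 2 ✓, 3 ✓, 4 ✓, 5 ✓, 6 ✓.
At position 7 the labels are {ready} and the next position 8 has {}, so ¬done → ○done is false there. This is the first violation.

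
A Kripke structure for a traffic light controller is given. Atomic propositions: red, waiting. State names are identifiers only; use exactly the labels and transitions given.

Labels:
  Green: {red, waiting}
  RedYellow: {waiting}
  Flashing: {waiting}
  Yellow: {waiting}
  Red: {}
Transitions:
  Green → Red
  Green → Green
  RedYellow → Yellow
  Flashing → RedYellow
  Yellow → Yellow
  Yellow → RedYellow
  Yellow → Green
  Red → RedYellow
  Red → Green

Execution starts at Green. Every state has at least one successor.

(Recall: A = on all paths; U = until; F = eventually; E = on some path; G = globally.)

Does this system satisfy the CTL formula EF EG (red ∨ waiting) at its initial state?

States satisfying EG (red ∨ waiting): {Green, RedYellow, Flashing, Yellow}.
States satisfying EF EG (red ∨ waiting): {Green, RedYellow, Flashing, Yellow, Red}.
Some path from Green reaches a state where EG (red ∨ waiting) holds.
Green ∈ Sat(EF EG (red ∨ waiting)).

Holds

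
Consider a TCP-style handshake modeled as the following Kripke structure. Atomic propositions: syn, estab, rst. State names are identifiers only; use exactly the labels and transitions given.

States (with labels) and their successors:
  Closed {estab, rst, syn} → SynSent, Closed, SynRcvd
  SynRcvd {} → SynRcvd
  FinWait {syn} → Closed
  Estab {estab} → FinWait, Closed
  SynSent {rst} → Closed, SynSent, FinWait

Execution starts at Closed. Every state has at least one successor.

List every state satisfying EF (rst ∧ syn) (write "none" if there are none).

States satisfying rst ∧ syn: {Closed}.
States satisfying EF (rst ∧ syn): {Closed, FinWait, Estab, SynSent}.

{Closed, FinWait, Estab, SynSent}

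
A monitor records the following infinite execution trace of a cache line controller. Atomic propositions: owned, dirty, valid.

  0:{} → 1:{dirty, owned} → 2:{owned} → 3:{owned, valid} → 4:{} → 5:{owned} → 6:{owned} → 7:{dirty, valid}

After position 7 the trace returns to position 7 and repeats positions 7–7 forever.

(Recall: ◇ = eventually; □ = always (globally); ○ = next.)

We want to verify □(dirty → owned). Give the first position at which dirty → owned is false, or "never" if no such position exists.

Check dirty → owned at each position in order: 0 ✓, 1 ✓, 2 ✓, 3 ✓, 4 ✓, 5 ✓, 6 ✓.
At position 7 the labels are {dirty, valid}, so dirty → owned is false there. This is the first violation.

7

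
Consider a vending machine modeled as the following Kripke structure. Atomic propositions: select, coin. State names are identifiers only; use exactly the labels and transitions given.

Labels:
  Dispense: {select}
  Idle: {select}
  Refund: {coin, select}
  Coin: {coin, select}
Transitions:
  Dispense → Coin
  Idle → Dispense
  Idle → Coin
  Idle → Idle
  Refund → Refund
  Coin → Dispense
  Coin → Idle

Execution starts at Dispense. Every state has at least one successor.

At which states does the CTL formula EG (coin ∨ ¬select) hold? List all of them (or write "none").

States satisfying coin ∨ ¬select: {Refund, Coin}.
States satisfying EG (coin ∨ ¬select): {Refund}.

{Refund}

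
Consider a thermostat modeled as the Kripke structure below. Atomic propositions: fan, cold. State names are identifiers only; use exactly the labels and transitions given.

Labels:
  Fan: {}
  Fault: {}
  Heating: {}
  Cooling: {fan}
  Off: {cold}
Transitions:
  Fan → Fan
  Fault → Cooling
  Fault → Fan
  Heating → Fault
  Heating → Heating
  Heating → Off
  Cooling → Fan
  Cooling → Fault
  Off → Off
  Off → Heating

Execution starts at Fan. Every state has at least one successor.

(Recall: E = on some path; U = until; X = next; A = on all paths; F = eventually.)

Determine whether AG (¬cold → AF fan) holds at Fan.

No

States satisfying ¬cold → AF fan: {Cooling, Off}.
States satisfying AG (¬cold → AF fan): ∅.
Fan is reachable from Fan and violates ¬cold → AF fan, so AG fails at Fan.
Fan ∉ Sat(AG (¬cold → AF fan)).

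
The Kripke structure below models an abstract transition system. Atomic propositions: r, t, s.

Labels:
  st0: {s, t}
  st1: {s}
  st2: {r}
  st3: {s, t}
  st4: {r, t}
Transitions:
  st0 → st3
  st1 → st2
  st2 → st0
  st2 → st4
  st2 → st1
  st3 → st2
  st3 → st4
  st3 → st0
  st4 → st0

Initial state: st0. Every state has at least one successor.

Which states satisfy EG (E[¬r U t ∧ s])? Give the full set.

{st0, st3}

States satisfying E[¬r U t ∧ s]: {st0, st3}.
States satisfying EG (E[¬r U t ∧ s]): {st0, st3}.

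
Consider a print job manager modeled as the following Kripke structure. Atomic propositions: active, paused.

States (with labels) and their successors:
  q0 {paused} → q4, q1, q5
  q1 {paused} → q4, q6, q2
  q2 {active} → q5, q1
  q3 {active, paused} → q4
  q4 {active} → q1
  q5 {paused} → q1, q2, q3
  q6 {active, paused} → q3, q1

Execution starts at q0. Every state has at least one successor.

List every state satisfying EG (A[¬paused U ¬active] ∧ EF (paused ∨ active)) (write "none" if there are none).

States satisfying A[¬paused U ¬active] ∧ EF (paused ∨ active): {q0, q1, q2, q4, q5}.
States satisfying EG (A[¬paused U ¬active] ∧ EF (paused ∨ active)): {q0, q1, q2, q4, q5}.

{q0, q1, q2, q4, q5}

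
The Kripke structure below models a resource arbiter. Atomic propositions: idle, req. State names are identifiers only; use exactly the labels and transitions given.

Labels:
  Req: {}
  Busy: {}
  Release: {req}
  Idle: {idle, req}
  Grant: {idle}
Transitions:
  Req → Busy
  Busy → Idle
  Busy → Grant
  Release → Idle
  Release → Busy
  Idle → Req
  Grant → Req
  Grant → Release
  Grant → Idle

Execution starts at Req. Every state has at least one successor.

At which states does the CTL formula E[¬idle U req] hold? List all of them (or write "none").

States satisfying ¬idle: {Req, Busy, Release}.
States satisfying req: {Release, Idle}.
States satisfying E[¬idle U req]: {Req, Busy, Release, Idle}.

{Req, Busy, Release, Idle}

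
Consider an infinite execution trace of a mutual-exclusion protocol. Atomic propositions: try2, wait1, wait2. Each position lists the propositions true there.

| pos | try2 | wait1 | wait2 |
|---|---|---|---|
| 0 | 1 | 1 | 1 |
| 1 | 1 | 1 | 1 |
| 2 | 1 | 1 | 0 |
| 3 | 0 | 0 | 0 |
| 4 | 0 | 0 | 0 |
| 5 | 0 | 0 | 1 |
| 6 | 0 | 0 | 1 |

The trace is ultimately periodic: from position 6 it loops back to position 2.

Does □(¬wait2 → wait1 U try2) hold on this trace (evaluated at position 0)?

¬wait2 → wait1 U try2 must hold at every position from 0 onward. It fails at position 3, so □(¬wait2 → wait1 U try2) is false.
Positions where ¬wait2 holds: 2, 3, 4.
Check wait1 U try2 at each: 2→ok, 3→fails, 4→fails.

Violated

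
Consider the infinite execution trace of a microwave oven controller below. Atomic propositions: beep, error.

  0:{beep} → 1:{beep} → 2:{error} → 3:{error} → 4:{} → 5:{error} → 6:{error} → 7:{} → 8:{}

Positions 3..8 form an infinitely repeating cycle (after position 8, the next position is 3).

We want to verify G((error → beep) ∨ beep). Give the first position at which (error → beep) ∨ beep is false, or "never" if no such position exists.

Check (error → beep) ∨ beep at each position in order: 0 ✓, 1 ✓.
At position 2 the labels are {error}, so (error → beep) ∨ beep is false there. This is the first violation.

2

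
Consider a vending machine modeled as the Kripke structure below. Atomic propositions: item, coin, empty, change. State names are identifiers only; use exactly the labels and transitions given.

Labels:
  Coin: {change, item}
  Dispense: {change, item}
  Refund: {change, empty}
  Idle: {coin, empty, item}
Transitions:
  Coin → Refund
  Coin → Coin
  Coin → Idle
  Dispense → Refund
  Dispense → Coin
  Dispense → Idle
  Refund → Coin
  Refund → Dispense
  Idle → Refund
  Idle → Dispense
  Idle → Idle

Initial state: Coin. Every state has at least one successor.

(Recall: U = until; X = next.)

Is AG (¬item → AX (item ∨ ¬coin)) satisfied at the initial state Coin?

Holds

States satisfying ¬item → AX (item ∨ ¬coin): {Coin, Dispense, Refund, Idle}.
States satisfying AG (¬item → AX (item ∨ ¬coin)): {Coin, Dispense, Refund, Idle}.
Every state reachable from Coin satisfies ¬item → AX (item ∨ ¬coin).
Coin ∈ Sat(AG (¬item → AX (item ∨ ¬coin))).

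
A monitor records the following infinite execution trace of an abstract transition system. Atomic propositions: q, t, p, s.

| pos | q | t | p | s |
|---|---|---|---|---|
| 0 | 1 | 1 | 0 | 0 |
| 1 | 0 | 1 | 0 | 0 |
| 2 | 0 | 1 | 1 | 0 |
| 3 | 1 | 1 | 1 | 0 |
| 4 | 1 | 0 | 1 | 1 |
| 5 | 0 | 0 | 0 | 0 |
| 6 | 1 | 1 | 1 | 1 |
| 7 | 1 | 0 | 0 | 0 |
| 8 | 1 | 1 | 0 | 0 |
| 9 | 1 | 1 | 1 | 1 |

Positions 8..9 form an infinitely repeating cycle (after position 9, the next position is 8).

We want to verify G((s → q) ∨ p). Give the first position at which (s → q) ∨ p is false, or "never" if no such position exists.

never

(s → q) ∨ p holds at every position 0..9, and those are all the positions the trace ever visits, so the invariant G((s → q) ∨ p) is never violated.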